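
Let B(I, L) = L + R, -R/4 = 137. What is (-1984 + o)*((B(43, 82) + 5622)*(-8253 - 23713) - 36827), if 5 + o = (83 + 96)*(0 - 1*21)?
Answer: 947578050204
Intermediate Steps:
R = -548 (R = -4*137 = -548)
B(I, L) = -548 + L (B(I, L) = L - 548 = -548 + L)
o = -3764 (o = -5 + (83 + 96)*(0 - 1*21) = -5 + 179*(0 - 21) = -5 + 179*(-21) = -5 - 3759 = -3764)
(-1984 + o)*((B(43, 82) + 5622)*(-8253 - 23713) - 36827) = (-1984 - 3764)*(((-548 + 82) + 5622)*(-8253 - 23713) - 36827) = -5748*((-466 + 5622)*(-31966) - 36827) = -5748*(5156*(-31966) - 36827) = -5748*(-164816696 - 36827) = -5748*(-164853523) = 947578050204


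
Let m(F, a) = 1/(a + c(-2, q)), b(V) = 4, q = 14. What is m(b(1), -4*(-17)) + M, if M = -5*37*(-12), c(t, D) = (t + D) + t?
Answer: 173161/78 ≈ 2220.0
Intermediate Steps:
c(t, D) = D + 2*t (c(t, D) = (D + t) + t = D + 2*t)
M = 2220 (M = -185*(-12) = 2220)
m(F, a) = 1/(10 + a) (m(F, a) = 1/(a + (14 + 2*(-2))) = 1/(a + (14 - 4)) = 1/(a + 10) = 1/(10 + a))
m(b(1), -4*(-17)) + M = 1/(10 - 4*(-17)) + 2220 = 1/(10 + 68) + 2220 = 1/78 + 2220 = 173161/78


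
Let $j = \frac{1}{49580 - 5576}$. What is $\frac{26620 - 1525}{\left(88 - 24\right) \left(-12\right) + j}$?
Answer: $- \frac{1104280380}{33795071} \approx -32.676$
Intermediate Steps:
$j = \frac{1}{44004} \approx 2.2725 \cdot 10^{-5}$
$\frac{26620 - 1525}{\left(88 - 24\right) \left(-12\right) + j} = \frac{26620 - 1525}{\left(88 - 24\right) \left(-12\right) + \frac{1}{44004}} = \frac{25095}{64 \left(-12\right) + \frac{1}{44004}} = \frac{25095}{-768 + \frac{1}{44004}} = \frac{25095}{- \frac{33795071}{44004}} = 25095 \left(- \frac{44004}{33795071}\right) = - \frac{1104280380}{33795071}$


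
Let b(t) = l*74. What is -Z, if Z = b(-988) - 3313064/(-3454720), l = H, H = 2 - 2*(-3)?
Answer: -256063413/431840 ≈ -592.96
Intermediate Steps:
H = 8 (H = 2 + 6 = 8)
l = 8
b(t) = 592 (b(t) = 8*74 = 592)
Z = 256063413/431840 (Z = 592 - 3313064/(-3454720) = 592 - 3313064*(-1)/3454720 = 592 - 1*(-414133/431840) = 592 + 414133/431840 = 256063413/431840 ≈ 592.96)
-Z = -1*256063413/431840 = -256063413/431840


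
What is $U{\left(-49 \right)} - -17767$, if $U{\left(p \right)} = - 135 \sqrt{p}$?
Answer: $17767 - 945 i \approx 17767.0 - 945.0 i$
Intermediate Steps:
$U{\left(-49 \right)} - -17767 = - 135 \sqrt{-49} - -17767 = - 135 \cdot 7 i + 17767 = - 945 i + 17767 = 17767 - 945 i$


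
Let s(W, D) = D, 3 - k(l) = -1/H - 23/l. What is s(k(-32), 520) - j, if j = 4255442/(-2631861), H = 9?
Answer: 1372823162/2631861 ≈ 521.62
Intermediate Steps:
k(l) = 28/9 + 23/l (k(l) = 3 - (-1/9 - 23/l) = 3 - (-1*⅑ - 23/l) = 3 - (-⅑ - 23/l) = 3 + (⅑ + 23/l) = 28/9 + 23/l)
j = -4255442/2631861 (j = 4255442*(-1/2631861) = -4255442/2631861 ≈ -1.6169)
s(k(-32), 520) - j = 520 - 1*(-4255442/2631861) = 520 + 4255442/2631861 = 1372823162/2631861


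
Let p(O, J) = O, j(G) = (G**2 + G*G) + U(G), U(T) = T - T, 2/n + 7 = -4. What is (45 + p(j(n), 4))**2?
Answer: 29735209/14641 ≈ 2031.0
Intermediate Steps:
n = -2/11 (n = 2/(-7 - 4) = 2/(-11) = 2*(-1/11) = -2/11 ≈ -0.18182)
U(T) = 0
j(G) = 2*G**2 (j(G) = (G**2 + G*G) + 0 = (G**2 + G**2) + 0 = 2*G**2 + 0 = 2*G**2)
(45 + p(j(n), 4))**2 = (45 + 2*(-2/11)**2)**2 = (45 + 2*(4/121))**2 = (45 + 8/121)**2 = (5453/121)**2 = 29735209/14641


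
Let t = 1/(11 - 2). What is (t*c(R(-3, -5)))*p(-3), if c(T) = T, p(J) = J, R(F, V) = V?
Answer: 5/3 ≈ 1.6667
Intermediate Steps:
t = 1/9 ≈ 0.11111
(t*c(R(-3, -5)))*p(-3) = ((1/9)*(-5))*(-3) = -5/9*(-3) = 5/3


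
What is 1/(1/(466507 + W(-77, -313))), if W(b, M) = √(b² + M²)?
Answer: 466507 + √103898 ≈ 4.6683e+5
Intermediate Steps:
W(b, M) = √(M² + b²)
1/(1/(466507 + W(-77, -313))) = 1/(1/(466507 + √((-313)² + (-77)²))) = 1/(1/(466507 + √(97969 + 5929))) = 1/(1/(466507 + √103898)) = 466507 + √103898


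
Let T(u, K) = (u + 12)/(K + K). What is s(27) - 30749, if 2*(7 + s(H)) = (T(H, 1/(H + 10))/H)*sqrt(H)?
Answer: -30756 + 481*sqrt(3)/12 ≈ -30687.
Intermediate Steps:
T(u, K) = (12 + u)/(2*K) (T(u, K) = (12 + u)/((2*K)) = (12 + u)*(1/(2*K)) = (12 + u)/(2*K))
s(H) = -7 + (10 + H)*(12 + H)/(4*sqrt(H)) (s(H) = -7 + ((((12 + H)/(2*(1/(H + 10))))/H)*sqrt(H))/2 = -7 + ((((12 + H)/(2*(1/(10 + H))))/H)*sqrt(H))/2 = -7 + ((((10 + H)*(12 + H)/2)/H)*sqrt(H))/2 = -7 + (((10 + H)*(12 + H)/(2*H))*sqrt(H))/2 = -7 + ((10 + H)*(12 + H)/(2*sqrt(H)))/2 = -7 + (10 + H)*(12 + H)/(4*sqrt(H)))
s(27) - 30749 = (-84*sqrt(3) + (10 + 27)*(12 + 27))/(4*sqrt(27)) - 30749 = (sqrt(3)/9)*(-84*sqrt(3) + 37*39)/4 - 30749 = (sqrt(3)/9)*(-84*sqrt(3) + 1443)/4 - 30749 = (sqrt(3)/9)*(1443 - 84*sqrt(3))/4 - 30749 = sqrt(3)*(1443 - 84*sqrt(3))/36 - 30749 = -30749 + sqrt(3)*(1443 - 84*sqrt(3))/36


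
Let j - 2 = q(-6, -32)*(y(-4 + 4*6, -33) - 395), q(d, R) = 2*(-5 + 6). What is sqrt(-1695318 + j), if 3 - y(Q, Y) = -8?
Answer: 26*I*sqrt(2509) ≈ 1302.3*I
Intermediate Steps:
y(Q, Y) = 11 (y(Q, Y) = 3 - 1*(-8) = 3 + 8 = 11)
q(d, R) = 2 (q(d, R) = 2*1 = 2)
j = -766 (j = 2 + 2*(11 - 395) = 2 + 2*(-384) = 2 - 768 = -766)
sqrt(-1695318 + j) = sqrt(-1695318 - 766) = sqrt(-1696084) = 26*I*sqrt(2509)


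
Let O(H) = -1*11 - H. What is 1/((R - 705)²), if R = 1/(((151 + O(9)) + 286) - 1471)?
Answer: 1110916/552154511041 ≈ 2.0120e-6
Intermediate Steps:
O(H) = -11 - H
R = -1/1054 (R = 1/(((151 + (-11 - 1*9)) + 286) - 1471) = 1/(((151 + (-11 - 9)) + 286) - 1471) = 1/(((151 - 20) + 286) - 1471) = 1/((131 + 286) - 1471) = 1/(417 - 1471) = 1/(-1054) = -1/1054 ≈ -0.00094877)
1/((R - 705)²) = 1/((-1/1054 - 705)²) = 1/((-743071/1054)²) = 1/(552154511041/1110916) = 1110916/552154511041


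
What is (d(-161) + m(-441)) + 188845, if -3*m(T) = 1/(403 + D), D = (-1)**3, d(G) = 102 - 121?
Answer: 227724155/1206 ≈ 1.8883e+5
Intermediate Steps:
d(G) = -19
D = -1
m(T) = -1/1206 (m(T) = -1/(3*(403 - 1)) = -1/3/402 = -1/3*1/402 = -1/1206)
(d(-161) + m(-441)) + 188845 = (-19 - 1/1206) + 188845 = -22915/1206 + 188845 = 227724155/1206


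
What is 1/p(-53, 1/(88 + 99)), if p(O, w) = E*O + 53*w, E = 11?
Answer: -187/108968 ≈ -0.0017161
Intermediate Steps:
p(O, w) = 11*O + 53*w
1/p(-53, 1/(88 + 99)) = 1/(11*(-53) + 53/(88 + 99)) = 1/(-583 + 53/187) = 1/(-108968/187) = -187/108968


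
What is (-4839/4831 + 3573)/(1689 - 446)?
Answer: 17256324/6004933 ≈ 2.8737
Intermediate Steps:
(-4839/4831 + 3573)/(1689 - 446) = (-4839*1/4831 + 3573)/1243 = (-4839/4831 + 3573)*(1/1243) = (17256324/4831)*(1/1243) = 17256324/6004933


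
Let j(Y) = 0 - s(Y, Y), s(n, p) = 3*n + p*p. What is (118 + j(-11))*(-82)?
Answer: -2460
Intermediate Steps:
s(n, p) = p**2 + 3*n (s(n, p) = 3*n + p**2 = p**2 + 3*n)
j(Y) = -Y**2 - 3*Y (j(Y) = 0 - (Y**2 + 3*Y) = 0 + (-Y**2 - 3*Y) = -Y**2 - 3*Y)
(118 + j(-11))*(-82) = (118 - 11*(-3 - 1*(-11)))*(-82) = (118 - 11*(-3 + 11))*(-82) = (118 - 11*8)*(-82) = (118 - 88)*(-82) = 30*(-82) = -2460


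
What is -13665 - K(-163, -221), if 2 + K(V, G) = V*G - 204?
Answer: -49482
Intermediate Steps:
K(V, G) = -206 + G*V (K(V, G) = -2 + (V*G - 204) = -2 + (G*V - 204) = -2 + (-204 + G*V) = -206 + G*V)
-13665 - K(-163, -221) = -13665 - (-206 - 221*(-163)) = -13665 - (-206 + 36023) = -13665 - 1*35817 = -13665 - 35817 = -49482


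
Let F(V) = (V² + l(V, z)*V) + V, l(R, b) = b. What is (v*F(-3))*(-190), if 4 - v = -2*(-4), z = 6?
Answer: -9120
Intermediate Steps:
v = -4 (v = 4 - (-2)*(-4) = 4 - 1*8 = 4 - 8 = -4)
F(V) = V² + 7*V (F(V) = (V² + 6*V) + V = V² + 7*V)
(v*F(-3))*(-190) = -(-12)*(7 - 3)*(-190) = -(-12)*4*(-190) = -4*(-12)*(-190) = 48*(-190) = -9120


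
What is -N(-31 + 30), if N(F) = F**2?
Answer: -1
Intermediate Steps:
-N(-31 + 30) = -(-31 + 30)**2 = -1*(-1)**2 = -1*1 = -1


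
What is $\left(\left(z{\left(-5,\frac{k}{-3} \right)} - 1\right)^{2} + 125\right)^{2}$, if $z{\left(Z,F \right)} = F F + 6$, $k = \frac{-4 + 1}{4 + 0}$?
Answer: $\frac{1486950721}{65536} \approx 22689.0$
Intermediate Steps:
$k = - \frac{3}{4} \approx -0.75$
$z{\left(Z,F \right)} = 6 + F^{2}$ ($z{\left(Z,F \right)} = F^{2} + 6 = 6 + F^{2}$)
$\left(\left(z{\left(-5,\frac{k}{-3} \right)} - 1\right)^{2} + 125\right)^{2} = \left(\left(\left(6 + \left(- \frac{3}{4 \left(-3\right)}\right)^{2}\right) - 1\right)^{2} + 125\right)^{2} = \left(\left(\left(6 + \left(\left(- \frac{3}{4}\right) \left(- \frac{1}{3}\right)\right)^{2}\right) - 1\right)^{2} + 125\right)^{2} = \left(\left(\left(6 + \left(\frac{1}{4}\right)^{2}\right) - 1\right)^{2} + 125\right)^{2} = \left(\left(\left(6 + \frac{1}{16}\right) - 1\right)^{2} + 125\right)^{2} = \left(\left(\frac{97}{16} - 1\right)^{2} + 125\right)^{2} = \left(\left(\frac{81}{16}\right)^{2} + 125\right)^{2} = \left(\frac{6561}{256} + 125\right)^{2} = \left(\frac{38561}{256}\right)^{2} = \frac{1486950721}{65536}$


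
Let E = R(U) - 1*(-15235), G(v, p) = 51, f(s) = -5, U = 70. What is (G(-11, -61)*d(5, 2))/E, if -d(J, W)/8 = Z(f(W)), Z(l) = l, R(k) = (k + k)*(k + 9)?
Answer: 136/1753 ≈ 0.077581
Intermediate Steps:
R(k) = 2*k*(9 + k) (R(k) = (2*k)*(9 + k) = 2*k*(9 + k))
d(J, W) = 40 (d(J, W) = -8*(-5) = 40)
E = 26295 (E = 2*70*(9 + 70) - 1*(-15235) = 2*70*79 + 15235 = 11060 + 15235 = 26295)
(G(-11, -61)*d(5, 2))/E = (51*40)/26295 = 2040*(1/26295) = 136/1753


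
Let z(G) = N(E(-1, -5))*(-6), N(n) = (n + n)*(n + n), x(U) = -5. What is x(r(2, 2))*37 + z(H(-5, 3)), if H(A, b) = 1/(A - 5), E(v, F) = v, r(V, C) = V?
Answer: -209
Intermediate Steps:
H(A, b) = 1/(-5 + A)
N(n) = 4*n² (N(n) = (2*n)*(2*n) = 4*n²)
z(G) = -24 (z(G) = (4*(-1)²)*(-6) = (4*1)*(-6) = 4*(-6) = -24)
x(r(2, 2))*37 + z(H(-5, 3)) = -5*37 - 24 = -185 - 24 = -209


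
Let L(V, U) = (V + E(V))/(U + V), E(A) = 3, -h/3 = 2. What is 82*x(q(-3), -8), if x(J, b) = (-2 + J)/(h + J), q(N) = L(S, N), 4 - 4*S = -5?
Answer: 738/13 ≈ 56.769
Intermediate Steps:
h = -6 (h = -3*2 = -6)
S = 9/4 (S = 1 - ¼*(-5) = 1 + 5/4 = 9/4 ≈ 2.2500)
L(V, U) = (3 + V)/(U + V) (L(V, U) = (V + 3)/(U + V) = (3 + V)/(U + V))
q(N) = 21/(4*(9/4 + N)) (q(N) = (3 + 9/4)/(N + 9/4) = (21/4)/(9/4 + N) = 21/(4*(9/4 + N)))
x(J, b) = (-2 + J)/(-6 + J)
82*x(q(-3), -8) = 82*((-2 + 21/(9 + 4*(-3)))/(-6 + 21/(9 + 4*(-3)))) = 82*((-2 + 21/(9 - 12))/(-6 + 21/(9 - 12))) = 82*((-2 + 21/(-3))/(-6 + 21/(-3))) = 82*((-2 + 21*(-⅓))/(-6 + 21*(-⅓))) = 82*((-2 - 7)/(-6 - 7)) = 82*(-9/(-13)) = 82*(-1/13*(-9)) = 82*(9/13) = 738/13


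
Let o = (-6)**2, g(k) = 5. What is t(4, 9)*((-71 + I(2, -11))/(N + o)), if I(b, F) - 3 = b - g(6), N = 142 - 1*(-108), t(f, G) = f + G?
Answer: -71/22 ≈ -3.2273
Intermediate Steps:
o = 36
t(f, G) = G + f
N = 250 (N = 142 + 108 = 250)
I(b, F) = -2 + b (I(b, F) = 3 + (b - 1*5) = 3 + (b - 5) = 3 + (-5 + b) = -2 + b)
t(4, 9)*((-71 + I(2, -11))/(N + o)) = (9 + 4)*((-71 + (-2 + 2))/(250 + 36)) = 13*((-71 + 0)/286) = 13*(-71*1/286) = 13*(-71/286) = -71/22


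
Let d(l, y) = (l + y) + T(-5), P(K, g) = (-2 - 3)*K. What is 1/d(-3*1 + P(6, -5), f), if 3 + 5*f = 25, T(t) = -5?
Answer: -5/168 ≈ -0.029762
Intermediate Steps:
P(K, g) = -5*K
f = 22/5 (f = -3/5 + (1/5)*25 = -3/5 + 5 = 22/5 ≈ 4.4000)
d(l, y) = -5 + l + y (d(l, y) = (l + y) - 5 = -5 + l + y)
1/d(-3*1 + P(6, -5), f) = 1/(-5 + (-3*1 - 5*6) + 22/5) = 1/(-5 + (-3 - 30) + 22/5) = 1/(-5 - 33 + 22/5) = 1/(-168/5) = -5/168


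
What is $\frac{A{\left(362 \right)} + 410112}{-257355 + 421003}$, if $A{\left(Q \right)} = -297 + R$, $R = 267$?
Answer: $\frac{205041}{81824} \approx 2.5059$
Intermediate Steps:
$A{\left(Q \right)} = -30$ ($A{\left(Q \right)} = -297 + 267 = -30$)
$\frac{A{\left(362 \right)} + 410112}{-257355 + 421003} = \frac{-30 + 410112}{-257355 + 421003} = \frac{410082}{163648} = 410082 \cdot \frac{1}{163648} = \frac{205041}{81824}$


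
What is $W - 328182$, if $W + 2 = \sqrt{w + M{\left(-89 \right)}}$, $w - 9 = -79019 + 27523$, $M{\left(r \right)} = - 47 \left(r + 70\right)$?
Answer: $-328184 + i \sqrt{50594} \approx -3.2818 \cdot 10^{5} + 224.93 i$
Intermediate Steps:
$M{\left(r \right)} = -3290 - 47 r$ ($M{\left(r \right)} = - 47 \left(70 + r\right) = -3290 - 47 r$)
$w = -51487$ ($w = 9 + \left(-79019 + 27523\right) = 9 - 51496 = -51487$)
$W = -2 + i \sqrt{50594}$ ($W = -2 + \sqrt{-51487 - -893} = -2 + \sqrt{-51487 + \left(-3290 + 4183\right)} = -2 + \sqrt{-51487 + 893} = -2 + \sqrt{-50594} = -2 + i \sqrt{50594} \approx -2.0 + 224.93 i$)
$W - 328182 = \left(-2 + i \sqrt{50594}\right) - 328182 = -328184 + i \sqrt{50594}$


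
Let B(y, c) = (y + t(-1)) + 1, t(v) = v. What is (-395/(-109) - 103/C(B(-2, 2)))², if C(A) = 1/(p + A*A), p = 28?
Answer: 128786959161/11881 ≈ 1.0840e+7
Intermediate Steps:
B(y, c) = y (B(y, c) = (y - 1) + 1 = (-1 + y) + 1 = y)
C(A) = 1/(28 + A²) (C(A) = 1/(28 + A*A) = 1/(28 + A²))
(-395/(-109) - 103/C(B(-2, 2)))² = (-395/(-109) - 103/(1/(28 + (-2)²)))² = (-395*(-1/109) - 103/(1/(28 + 4)))² = (395/109 - 103/(1/32))² = (395/109 - 103/1/32)² = (395/109 - 103*32)² = (395/109 - 3296)² = (-358869/109)² = 128786959161/11881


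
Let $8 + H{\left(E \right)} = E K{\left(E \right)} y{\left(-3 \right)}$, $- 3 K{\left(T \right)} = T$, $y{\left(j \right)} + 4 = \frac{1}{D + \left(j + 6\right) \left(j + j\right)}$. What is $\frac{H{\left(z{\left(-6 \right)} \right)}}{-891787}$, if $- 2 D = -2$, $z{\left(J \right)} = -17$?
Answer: $- \frac{383}{891787} \approx -0.00042947$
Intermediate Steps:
$D = 1$ ($D = \left(- \frac{1}{2}\right) \left(-2\right) = 1$)
$y{\left(j \right)} = -4 + \frac{1}{1 + 2 j \left(6 + j\right)}$ ($y{\left(j \right)} = -4 + \frac{1}{1 + \left(j + 6\right) \left(j + j\right)} = -4 + \frac{1}{1 + \left(6 + j\right) 2 j} = -4 + \frac{1}{1 + 2 j \left(6 + j\right)}$)
$K{\left(T \right)} = - \frac{T}{3}$
$H{\left(E \right)} = -8 + \frac{23 E^{2}}{17}$ ($H{\left(E \right)} = -8 + E \left(- \frac{E}{3}\right) \frac{-3 - -144 - 8 \left(-3\right)^{2}}{1 + 2 \left(-3\right)^{2} + 12 \left(-3\right)} = -8 + - \frac{E^{2}}{3} \frac{-3 + 144 - 72}{1 + 2 \cdot 9 - 36} = -8 + - \frac{E^{2}}{3} \frac{-3 + 144 - 72}{1 + 18 - 36} = -8 + - \frac{E^{2}}{3} \frac{1}{-17} \cdot 69 = -8 + - \frac{E^{2}}{3} \left(\left(- \frac{1}{17}\right) 69\right) = -8 + - \frac{E^{2}}{3} \left(- \frac{69}{17}\right) = -8 + \frac{23 E^{2}}{17}$)
$\frac{H{\left(z{\left(-6 \right)} \right)}}{-891787} = \frac{-8 + \frac{23 \left(-17\right)^{2}}{17}}{-891787} = \left(-8 + \frac{23}{17} \cdot 289\right) \left(- \frac{1}{891787}\right) = \left(-8 + 391\right) \left(- \frac{1}{891787}\right) = 383 \left(- \frac{1}{891787}\right) = - \frac{383}{891787}$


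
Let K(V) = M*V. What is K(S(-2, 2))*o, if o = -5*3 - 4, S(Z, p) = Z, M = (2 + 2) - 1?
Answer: 114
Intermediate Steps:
M = 3 (M = 4 - 1 = 3)
o = -19 (o = -15 - 4 = -19)
K(V) = 3*V
K(S(-2, 2))*o = (3*(-2))*(-19) = -6*(-19) = 114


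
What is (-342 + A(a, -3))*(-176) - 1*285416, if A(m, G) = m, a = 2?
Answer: -225576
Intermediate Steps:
(-342 + A(a, -3))*(-176) - 1*285416 = (-342 + 2)*(-176) - 1*285416 = -340*(-176) - 285416 = 59840 - 285416 = -225576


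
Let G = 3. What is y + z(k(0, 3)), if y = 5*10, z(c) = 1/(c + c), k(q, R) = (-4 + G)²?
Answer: 101/2 ≈ 50.500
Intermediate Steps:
k(q, R) = 1 (k(q, R) = (-4 + 3)² = (-1)² = 1)
z(c) = 1/(2*c)
y = 50
y + z(k(0, 3)) = 50 + (½)/1 = 50 + (½)*1 = 50 + ½ = 101/2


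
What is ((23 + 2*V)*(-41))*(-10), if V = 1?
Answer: 10250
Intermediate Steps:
((23 + 2*V)*(-41))*(-10) = ((23 + 2*1)*(-41))*(-10) = ((23 + 2)*(-41))*(-10) = (25*(-41))*(-10) = -1025*(-10) = 10250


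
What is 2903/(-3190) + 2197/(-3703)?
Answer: -17758239/11812570 ≈ -1.5033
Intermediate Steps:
2903/(-3190) + 2197/(-3703) = 2903*(-1/3190) + 2197*(-1/3703) = -2903/3190 - 2197/3703 = -17758239/11812570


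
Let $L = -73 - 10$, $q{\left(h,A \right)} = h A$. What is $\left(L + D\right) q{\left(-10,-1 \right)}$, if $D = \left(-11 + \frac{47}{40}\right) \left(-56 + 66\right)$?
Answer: $- \frac{3625}{2} \approx -1812.5$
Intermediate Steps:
$D = - \frac{393}{4}$ ($D = \left(-11 + 47 \cdot \frac{1}{40}\right) 10 = \left(-11 + \frac{47}{40}\right) 10 = \left(- \frac{393}{40}\right) 10 = - \frac{393}{4} \approx -98.25$)
$q{\left(h,A \right)} = A h$
$L = -83$ ($L = -73 - 10 = -83$)
$\left(L + D\right) q{\left(-10,-1 \right)} = \left(-83 - \frac{393}{4}\right) \left(\left(-1\right) \left(-10\right)\right) = \left(- \frac{725}{4}\right) 10 = - \frac{3625}{2}$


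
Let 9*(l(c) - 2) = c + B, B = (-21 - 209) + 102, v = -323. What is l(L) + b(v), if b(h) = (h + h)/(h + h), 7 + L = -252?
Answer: -40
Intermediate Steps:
B = -128 (B = -230 + 102 = -128)
L = -259 (L = -7 - 252 = -259)
l(c) = -110/9 + c/9 (l(c) = 2 + (c - 128)/9 = 2 + (-128 + c)/9 = 2 + (-128/9 + c/9) = -110/9 + c/9)
b(h) = 1 (b(h) = (2*h)/((2*h)) = (2*h)*(1/(2*h)) = 1)
l(L) + b(v) = (-110/9 + (⅑)*(-259)) + 1 = (-110/9 - 259/9) + 1 = -41 + 1 = -40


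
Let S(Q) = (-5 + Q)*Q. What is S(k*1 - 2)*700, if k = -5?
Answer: 58800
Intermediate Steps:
S(Q) = Q*(-5 + Q)
S(k*1 - 2)*700 = ((-5*1 - 2)*(-5 + (-5*1 - 2)))*700 = ((-5 - 2)*(-5 + (-5 - 2)))*700 = -7*(-5 - 7)*700 = -7*(-12)*700 = 84*700 = 58800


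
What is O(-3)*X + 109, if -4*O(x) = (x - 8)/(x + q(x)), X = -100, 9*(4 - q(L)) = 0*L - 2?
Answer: -116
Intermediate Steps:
q(L) = 38/9 (q(L) = 4 - (0*L - 2)/9 = 4 - (0 - 2)/9 = 4 - 1/9*(-2) = 4 + 2/9 = 38/9)
O(x) = -(-8 + x)/(4*(38/9 + x)) (O(x) = -(x - 8)/(4*(x + 38/9)) = -(-8 + x)/(4*(38/9 + x)))
O(-3)*X + 109 = (9*(8 - 1*(-3))/(4*(38 + 9*(-3))))*(-100) + 109 = (9*(8 + 3)/(4*(38 - 27)))*(-100) + 109 = ((9/4)*11/11)*(-100) + 109 = ((9/4)*(1/11)*11)*(-100) + 109 = (9/4)*(-100) + 109 = -225 + 109 = -116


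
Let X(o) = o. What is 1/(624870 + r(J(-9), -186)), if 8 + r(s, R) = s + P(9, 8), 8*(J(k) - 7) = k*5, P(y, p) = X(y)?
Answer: 8/4998979 ≈ 1.6003e-6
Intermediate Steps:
P(y, p) = y
J(k) = 7 + 5*k/8 (J(k) = 7 + (k*5)/8 = 7 + (5*k)/8 = 7 + 5*k/8)
r(s, R) = 1 + s (r(s, R) = -8 + (s + 9) = -8 + (9 + s) = 1 + s)
1/(624870 + r(J(-9), -186)) = 1/(624870 + (1 + (7 + (5/8)*(-9)))) = 1/(624870 + (1 + (7 - 45/8))) = 1/(624870 + (1 + 11/8)) = 1/(624870 + 19/8) = 1/(4998979/8) = 8/4998979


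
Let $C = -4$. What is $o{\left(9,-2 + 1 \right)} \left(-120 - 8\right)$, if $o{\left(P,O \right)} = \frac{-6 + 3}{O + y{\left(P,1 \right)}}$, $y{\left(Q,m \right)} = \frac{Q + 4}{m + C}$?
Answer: $-72$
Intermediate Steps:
$y{\left(Q,m \right)} = \frac{4 + Q}{-4 + m}$ ($y{\left(Q,m \right)} = \frac{Q + 4}{m - 4} = \frac{4 + Q}{-4 + m}$)
$o{\left(P,O \right)} = - \frac{3}{- \frac{4}{3} + O - \frac{P}{3}}$ ($o{\left(P,O \right)} = \frac{-6 + 3}{O + \frac{4 + P}{-4 + 1}} = - \frac{3}{O + \frac{4 + P}{-3}} = - \frac{3}{O - \frac{4 + P}{3}} = - \frac{3}{O - \left(\frac{4}{3} + \frac{P}{3}\right)} = - \frac{3}{- \frac{4}{3} + O - \frac{P}{3}}$)
$o{\left(9,-2 + 1 \right)} \left(-120 - 8\right) = \frac{9}{4 + 9 - 3 \left(-2 + 1\right)} \left(-120 - 8\right) = \frac{9}{4 + 9 - -3} \left(-128\right) = \frac{9}{4 + 9 + 3} \left(-128\right) = \frac{9}{16} \left(-128\right) = -72$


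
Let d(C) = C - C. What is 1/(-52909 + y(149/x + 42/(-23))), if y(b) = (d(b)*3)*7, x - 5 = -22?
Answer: -1/52909 ≈ -1.8900e-5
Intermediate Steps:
x = -17 (x = 5 - 22 = -17)
d(C) = 0
y(b) = 0 (y(b) = (0*3)*7 = 0*7 = 0)
1/(-52909 + y(149/x + 42/(-23))) = 1/(-52909 + 0) = 1/(-52909) = -1/52909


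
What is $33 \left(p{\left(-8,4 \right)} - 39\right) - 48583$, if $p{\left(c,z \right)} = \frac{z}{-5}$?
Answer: $- \frac{249482}{5} \approx -49896.0$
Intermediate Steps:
$p{\left(c,z \right)} = - \frac{z}{5}$ ($p{\left(c,z \right)} = z \left(- \frac{1}{5}\right) = - \frac{z}{5}$)
$33 \left(p{\left(-8,4 \right)} - 39\right) - 48583 = 33 \left(\left(- \frac{1}{5}\right) 4 - 39\right) - 48583 = 33 \left(- \frac{4}{5} - 39\right) - 48583 = 33 \left(- \frac{199}{5}\right) - 48583 = - \frac{6567}{5} - 48583 = - \frac{249482}{5}$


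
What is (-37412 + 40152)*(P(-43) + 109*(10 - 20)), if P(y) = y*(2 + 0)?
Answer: -3222240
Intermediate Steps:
P(y) = 2*y (P(y) = y*2 = 2*y)
(-37412 + 40152)*(P(-43) + 109*(10 - 20)) = (-37412 + 40152)*(2*(-43) + 109*(10 - 20)) = 2740*(-86 + 109*(-10)) = 2740*(-86 - 1090) = 2740*(-1176) = -3222240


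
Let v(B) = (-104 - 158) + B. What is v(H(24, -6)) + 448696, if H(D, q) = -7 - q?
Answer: 448433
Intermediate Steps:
v(B) = -262 + B
v(H(24, -6)) + 448696 = (-262 + (-7 - 1*(-6))) + 448696 = (-262 + (-7 + 6)) + 448696 = (-262 - 1) + 448696 = -263 + 448696 = 448433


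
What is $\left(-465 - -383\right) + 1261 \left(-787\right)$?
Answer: $-992489$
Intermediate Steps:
$\left(-465 - -383\right) + 1261 \left(-787\right) = \left(-465 + 383\right) - 992407 = -82 - 992407 = -992489$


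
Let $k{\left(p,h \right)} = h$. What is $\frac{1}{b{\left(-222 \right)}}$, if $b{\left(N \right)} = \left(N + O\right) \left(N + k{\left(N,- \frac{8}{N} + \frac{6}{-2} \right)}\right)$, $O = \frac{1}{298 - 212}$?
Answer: $\frac{9546}{476721361} \approx 2.0024 \cdot 10^{-5}$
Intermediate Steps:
$O = \frac{1}{86} \approx 0.011628$
$b{\left(N \right)} = \left(\frac{1}{86} + N\right) \left(-3 + N - \frac{8}{N}\right)$ ($b{\left(N \right)} = \left(N + \frac{1}{86}\right) \left(N + \left(- \frac{8}{N} + \frac{6}{-2}\right)\right) = \left(\frac{1}{86} + N\right) \left(N + \left(- \frac{8}{N} + 6 \left(- \frac{1}{2}\right)\right)\right) = \left(\frac{1}{86} + N\right) \left(N - \left(3 + \frac{8}{N}\right)\right) = \left(\frac{1}{86} + N\right) \left(-3 + N - \frac{8}{N}\right)$)
$\frac{1}{b{\left(-222 \right)}} = \frac{1}{- \frac{691}{86} + \left(-222\right)^{2} - - \frac{28527}{43} - \frac{4}{43 \left(-222\right)}} = \frac{1}{- \frac{691}{86} + 49284 + \frac{28527}{43} - - \frac{2}{4773}} = \frac{1}{- \frac{691}{86} + 49284 + \frac{28527}{43} + \frac{2}{4773}} = \frac{1}{\frac{476721361}{9546}} = \frac{9546}{476721361}$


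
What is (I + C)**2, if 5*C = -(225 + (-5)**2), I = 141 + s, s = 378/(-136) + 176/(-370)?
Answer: 1218442876561/158256400 ≈ 7699.2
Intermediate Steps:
s = -40949/12580 (s = 378*(-1/136) + 176*(-1/370) = -189/68 - 88/185 = -40949/12580 ≈ -3.2551)
I = 1732831/12580 (I = 141 - 40949/12580 = 1732831/12580 ≈ 137.74)
C = -50 (C = (-(225 + (-5)**2))/5 = (-(225 + 25))/5 = (-1*250)/5 = (1/5)*(-250) = -50)
(I + C)**2 = (1732831/12580 - 50)**2 = (1103831/12580)**2 = 1218442876561/158256400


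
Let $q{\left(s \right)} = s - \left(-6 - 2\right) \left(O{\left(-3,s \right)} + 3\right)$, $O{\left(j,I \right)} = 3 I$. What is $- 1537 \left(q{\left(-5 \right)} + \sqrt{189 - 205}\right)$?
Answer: $155237 - 6148 i \approx 1.5524 \cdot 10^{5} - 6148.0 i$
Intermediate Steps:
$q{\left(s \right)} = 24 + 25 s$ ($q{\left(s \right)} = s - \left(-6 - 2\right) \left(3 s + 3\right) = s - - 8 \left(3 + 3 s\right) = s - \left(-24 - 24 s\right) = s + \left(24 + 24 s\right) = 24 + 25 s$)
$- 1537 \left(q{\left(-5 \right)} + \sqrt{189 - 205}\right) = - 1537 \left(\left(24 + 25 \left(-5\right)\right) + \sqrt{189 - 205}\right) = - 1537 \left(\left(24 - 125\right) + \sqrt{-16}\right) = - 1537 \left(-101 + 4 i\right) = 155237 - 6148 i$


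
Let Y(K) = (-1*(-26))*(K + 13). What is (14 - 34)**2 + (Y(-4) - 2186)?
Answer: -1552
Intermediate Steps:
Y(K) = 338 + 26*K (Y(K) = 26*(13 + K) = 338 + 26*K)
(14 - 34)**2 + (Y(-4) - 2186) = (14 - 34)**2 + ((338 + 26*(-4)) - 2186) = (-20)**2 + ((338 - 104) - 2186) = 400 + (234 - 2186) = 400 - 1952 = -1552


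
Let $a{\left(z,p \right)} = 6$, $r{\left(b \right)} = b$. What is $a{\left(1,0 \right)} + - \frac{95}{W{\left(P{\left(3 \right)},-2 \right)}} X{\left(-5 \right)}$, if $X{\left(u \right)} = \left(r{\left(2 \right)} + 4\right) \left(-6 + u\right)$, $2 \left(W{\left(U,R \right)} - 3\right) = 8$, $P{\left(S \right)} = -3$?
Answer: $\frac{6312}{7} \approx 901.71$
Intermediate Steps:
$W{\left(U,R \right)} = 7$ ($W{\left(U,R \right)} = 3 + \frac{1}{2} \cdot 8 = 3 + 4 = 7$)
$X{\left(u \right)} = -36 + 6 u$ ($X{\left(u \right)} = \left(2 + 4\right) \left(-6 + u\right) = 6 \left(-6 + u\right) = -36 + 6 u$)
$a{\left(1,0 \right)} + - \frac{95}{W{\left(P{\left(3 \right)},-2 \right)}} X{\left(-5 \right)} = 6 + - \frac{95}{7} \left(-36 + 6 \left(-5\right)\right) = 6 + \left(-95\right) \frac{1}{7} \left(-36 - 30\right) = 6 - - \frac{6270}{7} = 6 + \frac{6270}{7} = \frac{6312}{7}$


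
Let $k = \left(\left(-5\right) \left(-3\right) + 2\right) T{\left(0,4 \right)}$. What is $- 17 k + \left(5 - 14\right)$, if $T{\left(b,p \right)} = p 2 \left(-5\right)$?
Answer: $11551$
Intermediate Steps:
$T{\left(b,p \right)} = - 10 p$ ($T{\left(b,p \right)} = 2 p \left(-5\right) = - 10 p$)
$k = -680$ ($k = \left(\left(-5\right) \left(-3\right) + 2\right) \left(\left(-10\right) 4\right) = \left(15 + 2\right) \left(-40\right) = 17 \left(-40\right) = -680$)
$- 17 k + \left(5 - 14\right) = \left(-17\right) \left(-680\right) + \left(5 - 14\right) = 11560 + \left(5 - 14\right) = 11560 - 9 = 11551$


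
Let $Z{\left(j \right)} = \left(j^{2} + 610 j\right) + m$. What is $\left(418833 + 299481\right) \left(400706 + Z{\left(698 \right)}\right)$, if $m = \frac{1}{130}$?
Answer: $\frac{61336725072057}{65} \approx 9.4364 \cdot 10^{11}$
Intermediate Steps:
$m = \frac{1}{130} \approx 0.0076923$
$Z{\left(j \right)} = \frac{1}{130} + j^{2} + 610 j$ ($Z{\left(j \right)} = \left(j^{2} + 610 j\right) + \frac{1}{130} = \frac{1}{130} + j^{2} + 610 j$)
$\left(418833 + 299481\right) \left(400706 + Z{\left(698 \right)}\right) = \left(418833 + 299481\right) \left(400706 + \left(\frac{1}{130} + 698^{2} + 610 \cdot 698\right)\right) = 718314 \left(400706 + \left(\frac{1}{130} + 487204 + 425780\right)\right) = 718314 \left(400706 + \frac{118687921}{130}\right) = 718314 \cdot \frac{170779701}{130} = \frac{61336725072057}{65}$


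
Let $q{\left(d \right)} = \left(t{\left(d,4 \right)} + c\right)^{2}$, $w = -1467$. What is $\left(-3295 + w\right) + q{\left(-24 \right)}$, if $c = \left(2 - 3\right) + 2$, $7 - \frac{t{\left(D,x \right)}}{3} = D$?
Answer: $4074$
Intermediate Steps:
$t{\left(D,x \right)} = 21 - 3 D$
$c = 1$ ($c = -1 + 2 = 1$)
$q{\left(d \right)} = \left(22 - 3 d\right)^{2}$ ($q{\left(d \right)} = \left(\left(21 - 3 d\right) + 1\right)^{2} = \left(22 - 3 d\right)^{2}$)
$\left(-3295 + w\right) + q{\left(-24 \right)} = \left(-3295 - 1467\right) + \left(-22 + 3 \left(-24\right)\right)^{2} = -4762 + \left(-22 - 72\right)^{2} = -4762 + \left(-94\right)^{2} = -4762 + 8836 = 4074$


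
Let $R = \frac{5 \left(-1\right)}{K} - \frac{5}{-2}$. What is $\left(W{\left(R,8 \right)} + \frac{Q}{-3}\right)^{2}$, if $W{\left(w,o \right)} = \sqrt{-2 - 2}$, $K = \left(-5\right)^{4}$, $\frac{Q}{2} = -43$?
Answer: $\frac{7360}{9} + \frac{344 i}{3} \approx 817.78 + 114.67 i$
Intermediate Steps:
$Q = -86$ ($Q = 2 \left(-43\right) = -86$)
$K = 625$
$R = \frac{623}{250}$ ($R = \frac{5 \left(-1\right)}{625} - \frac{5}{-2} = \left(-5\right) \frac{1}{625} - - \frac{5}{2} = - \frac{1}{125} + \frac{5}{2} = \frac{623}{250} \approx 2.492$)
$W{\left(w,o \right)} = 2 i$ ($W{\left(w,o \right)} = \sqrt{-4} = 2 i$)
$\left(W{\left(R,8 \right)} + \frac{Q}{-3}\right)^{2} = \left(2 i - \frac{86}{-3}\right)^{2} = \left(2 i - - \frac{86}{3}\right)^{2} = \left(2 i + \frac{86}{3}\right)^{2} = \left(\frac{86}{3} + 2 i\right)^{2}$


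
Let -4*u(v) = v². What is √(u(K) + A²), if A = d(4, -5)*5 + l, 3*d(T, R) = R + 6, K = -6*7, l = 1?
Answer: I*√3905/3 ≈ 20.83*I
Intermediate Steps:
K = -42
d(T, R) = 2 + R/3 (d(T, R) = (R + 6)/3 = (6 + R)/3 = 2 + R/3)
u(v) = -v²/4
A = 8/3 (A = (2 + (⅓)*(-5))*5 + 1 = (2 - 5/3)*5 + 1 = (⅓)*5 + 1 = 5/3 + 1 = 8/3 ≈ 2.6667)
√(u(K) + A²) = √(-¼*(-42)² + (8/3)²) = √(-¼*1764 + 64/9) = √(-441 + 64/9) = √(-3905/9) = I*√3905/3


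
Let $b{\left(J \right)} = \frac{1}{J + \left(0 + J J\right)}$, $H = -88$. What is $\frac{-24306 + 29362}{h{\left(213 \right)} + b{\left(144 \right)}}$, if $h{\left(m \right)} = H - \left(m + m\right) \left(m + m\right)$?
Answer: $- \frac{105569280}{3791056319} \approx -0.027847$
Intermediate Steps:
$b{\left(J \right)} = \frac{1}{J + J^{2}}$ ($b{\left(J \right)} = \frac{1}{J + \left(0 + J^{2}\right)} = \frac{1}{J + J^{2}}$)
$h{\left(m \right)} = -88 - 4 m^{2}$ ($h{\left(m \right)} = -88 - \left(m + m\right) \left(m + m\right) = -88 - 2 m 2 m = -88 - 4 m^{2}$)
$\frac{-24306 + 29362}{h{\left(213 \right)} + b{\left(144 \right)}} = \frac{-24306 + 29362}{\left(-88 - 4 \cdot 213^{2}\right) + \frac{1}{144 \left(1 + 144\right)}} = \frac{5056}{\left(-88 - 181476\right) + \frac{1}{144 \cdot 145}} = \frac{5056}{\left(-88 - 181476\right) + \frac{1}{144} \cdot \frac{1}{145}} = \frac{5056}{-181564 + \frac{1}{20880}} = \frac{5056}{- \frac{3791056319}{20880}} = 5056 \left(- \frac{20880}{3791056319}\right) = - \frac{105569280}{3791056319}$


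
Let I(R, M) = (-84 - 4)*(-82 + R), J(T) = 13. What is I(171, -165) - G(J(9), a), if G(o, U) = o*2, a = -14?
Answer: -7858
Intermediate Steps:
I(R, M) = 7216 - 88*R (I(R, M) = -88*(-82 + R) = 7216 - 88*R)
G(o, U) = 2*o
I(171, -165) - G(J(9), a) = (7216 - 88*171) - 2*13 = (7216 - 15048) - 1*26 = -7832 - 26 = -7858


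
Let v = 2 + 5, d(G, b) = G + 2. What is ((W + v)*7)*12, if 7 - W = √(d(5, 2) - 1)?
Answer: 1176 - 84*√6 ≈ 970.24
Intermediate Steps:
d(G, b) = 2 + G
W = 7 - √6 (W = 7 - √((2 + 5) - 1) = 7 - √(7 - 1) = 7 - √6 ≈ 4.5505)
v = 7
((W + v)*7)*12 = (((7 - √6) + 7)*7)*12 = ((14 - √6)*7)*12 = (98 - 7*√6)*12 = 1176 - 84*√6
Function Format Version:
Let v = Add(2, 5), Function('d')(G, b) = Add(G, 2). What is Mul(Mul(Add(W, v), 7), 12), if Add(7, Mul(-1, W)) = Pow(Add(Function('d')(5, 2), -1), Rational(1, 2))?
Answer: Add(1176, Mul(-84, Pow(6, Rational(1, 2)))) ≈ 970.24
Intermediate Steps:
Function('d')(G, b) = Add(2, G)
W = Add(7, Mul(-1, Pow(6, Rational(1, 2)))) (W = Add(7, Mul(-1, Pow(Add(Add(2, 5), -1), Rational(1, 2)))) = Add(7, Mul(-1, Pow(Add(7, -1), Rational(1, 2)))) = Add(7, Mul(-1, Pow(6, Rational(1, 2)))) ≈ 4.5505)
v = 7
Mul(Mul(Add(W, v), 7), 12) = Mul(Mul(Add(Add(7, Mul(-1, Pow(6, Rational(1, 2)))), 7), 7), 12) = Mul(Mul(Add(14, Mul(-1, Pow(6, Rational(1, 2)))), 7), 12) = Mul(Add(98, Mul(-7, Pow(6, Rational(1, 2)))), 12) = Add(1176, Mul(-84, Pow(6, Rational(1, 2))))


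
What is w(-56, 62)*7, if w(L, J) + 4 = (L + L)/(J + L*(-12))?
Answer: -10668/367 ≈ -29.068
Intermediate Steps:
w(L, J) = -4 + 2*L/(J - 12*L) (w(L, J) = -4 + (L + L)/(J + L*(-12)) = -4 + (2*L)/(J - 12*L) = -4 + 2*L/(J - 12*L))
w(-56, 62)*7 = (2*(-2*62 + 25*(-56))/(62 - 12*(-56)))*7 = (2*(-124 - 1400)/(62 + 672))*7 = (2*(-1524)/734)*7 = (2*(1/734)*(-1524))*7 = -1524/367*7 = -10668/367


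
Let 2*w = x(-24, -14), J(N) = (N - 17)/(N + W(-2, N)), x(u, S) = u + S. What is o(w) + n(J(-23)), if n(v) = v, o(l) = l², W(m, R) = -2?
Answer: 1813/5 ≈ 362.60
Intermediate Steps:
x(u, S) = S + u
J(N) = (-17 + N)/(-2 + N) (J(N) = (N - 17)/(N - 2) = (-17 + N)/(-2 + N))
w = -19 (w = (-14 - 24)/2 = (½)*(-38) = -19)
o(w) + n(J(-23)) = (-19)² + (-17 - 23)/(-2 - 23) = 361 - 40/(-25) = 361 - 1/25*(-40) = 361 + 8/5 = 1813/5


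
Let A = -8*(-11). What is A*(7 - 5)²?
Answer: 352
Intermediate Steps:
A = 88
A*(7 - 5)² = 88*(7 - 5)² = 88*2² = 88*4 = 352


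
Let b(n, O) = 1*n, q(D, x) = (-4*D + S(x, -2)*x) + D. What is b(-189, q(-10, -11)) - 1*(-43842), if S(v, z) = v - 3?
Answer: 43653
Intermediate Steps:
S(v, z) = -3 + v
q(D, x) = -3*D + x*(-3 + x) (q(D, x) = (-4*D + (-3 + x)*x) + D = (-4*D + x*(-3 + x)) + D = -3*D + x*(-3 + x))
b(n, O) = n
b(-189, q(-10, -11)) - 1*(-43842) = -189 - 1*(-43842) = -189 + 43842 = 43653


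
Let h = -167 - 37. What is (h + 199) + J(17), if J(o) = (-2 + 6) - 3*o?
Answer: -52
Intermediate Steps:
h = -204
J(o) = 4 - 3*o
(h + 199) + J(17) = (-204 + 199) + (4 - 3*17) = -5 + (4 - 51) = -5 - 47 = -52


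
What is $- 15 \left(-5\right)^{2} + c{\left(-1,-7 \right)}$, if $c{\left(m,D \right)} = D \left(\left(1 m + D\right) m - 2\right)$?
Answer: $-417$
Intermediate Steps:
$c{\left(m,D \right)} = D \left(-2 + m \left(D + m\right)\right)$ ($c{\left(m,D \right)} = D \left(\left(m + D\right) m - 2\right) = D \left(\left(D + m\right) m - 2\right) = D \left(m \left(D + m\right) - 2\right) = D \left(-2 + m \left(D + m\right)\right)$)
$- 15 \left(-5\right)^{2} + c{\left(-1,-7 \right)} = - 15 \left(-5\right)^{2} - 7 \left(-2 + \left(-1\right)^{2} - -7\right) = \left(-15\right) 25 - 7 \left(-2 + 1 + 7\right) = -375 - 42 = -417$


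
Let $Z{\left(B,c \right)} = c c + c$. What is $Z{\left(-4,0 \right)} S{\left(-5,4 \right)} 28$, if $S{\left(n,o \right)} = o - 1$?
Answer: $0$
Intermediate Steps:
$Z{\left(B,c \right)} = c + c^{2}$ ($Z{\left(B,c \right)} = c^{2} + c = c + c^{2}$)
$S{\left(n,o \right)} = -1 + o$ ($S{\left(n,o \right)} = o - 1 = -1 + o$)
$Z{\left(-4,0 \right)} S{\left(-5,4 \right)} 28 = 0 \left(1 + 0\right) \left(-1 + 4\right) 28 = 0 \cdot 1 \cdot 3 \cdot 28 = 0 \cdot 84 = 0$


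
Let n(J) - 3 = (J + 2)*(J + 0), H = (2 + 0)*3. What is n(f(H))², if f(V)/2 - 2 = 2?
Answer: 6889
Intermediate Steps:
H = 6 (H = 2*3 = 6)
f(V) = 8 (f(V) = 4 + 2*2 = 4 + 4 = 8)
n(J) = 3 + J*(2 + J) (n(J) = 3 + (J + 2)*(J + 0) = 3 + (2 + J)*J = 3 + J*(2 + J))
n(f(H))² = (3 + 8² + 2*8)² = (3 + 64 + 16)² = 83² = 6889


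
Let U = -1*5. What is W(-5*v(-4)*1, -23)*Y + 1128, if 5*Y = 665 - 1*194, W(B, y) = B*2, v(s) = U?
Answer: 5838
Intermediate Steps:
U = -5
v(s) = -5
W(B, y) = 2*B
Y = 471/5 (Y = (665 - 1*194)/5 = (665 - 194)/5 = (⅕)*471 = 471/5 ≈ 94.200)
W(-5*v(-4)*1, -23)*Y + 1128 = (2*(-5*(-5)*1))*(471/5) + 1128 = (2*(25*1))*(471/5) + 1128 = (2*25)*(471/5) + 1128 = 50*(471/5) + 1128 = 4710 + 1128 = 5838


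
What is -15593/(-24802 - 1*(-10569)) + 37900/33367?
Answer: 1059722331/474912511 ≈ 2.2314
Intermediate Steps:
-15593/(-24802 - 1*(-10569)) + 37900/33367 = -15593/(-24802 + 10569) + 37900*(1/33367) = -15593/(-14233) + 37900/33367 = -15593*(-1/14233) + 37900/33367 = 15593/14233 + 37900/33367 = 1059722331/474912511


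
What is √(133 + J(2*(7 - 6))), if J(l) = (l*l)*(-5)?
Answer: √113 ≈ 10.630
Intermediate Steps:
J(l) = -5*l² (J(l) = l²*(-5) = -5*l²)
√(133 + J(2*(7 - 6))) = √(133 - 5*4*(7 - 6)²) = √(133 - 5*(2*1)²) = √(133 - 5*2²) = √(133 - 5*4) = √(133 - 20) = √113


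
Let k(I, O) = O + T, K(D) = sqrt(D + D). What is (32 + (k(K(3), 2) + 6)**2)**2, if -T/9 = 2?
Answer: 17424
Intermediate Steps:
T = -18 (T = -9*2 = -18)
K(D) = sqrt(2)*sqrt(D) (K(D) = sqrt(2*D) = sqrt(2)*sqrt(D))
k(I, O) = -18 + O (k(I, O) = O - 18 = -18 + O)
(32 + (k(K(3), 2) + 6)**2)**2 = (32 + ((-18 + 2) + 6)**2)**2 = (32 + (-16 + 6)**2)**2 = (32 + (-10)**2)**2 = (32 + 100)**2 = 132**2 = 17424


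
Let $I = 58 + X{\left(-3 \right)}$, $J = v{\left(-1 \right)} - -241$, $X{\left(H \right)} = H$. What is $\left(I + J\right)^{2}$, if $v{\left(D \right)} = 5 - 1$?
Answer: $90000$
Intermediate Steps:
$v{\left(D \right)} = 4$ ($v{\left(D \right)} = 5 - 1 = 4$)
$J = 245$ ($J = 4 - -241 = 4 + 241 = 245$)
$I = 55$ ($I = 58 - 3 = 55$)
$\left(I + J\right)^{2} = \left(55 + 245\right)^{2} = 300^{2} = 90000$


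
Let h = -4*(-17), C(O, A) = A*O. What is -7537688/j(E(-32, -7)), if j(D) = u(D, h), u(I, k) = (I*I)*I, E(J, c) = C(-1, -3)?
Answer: -7537688/27 ≈ -2.7917e+5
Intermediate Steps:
E(J, c) = 3 (E(J, c) = -3*(-1) = 3)
h = 68
u(I, k) = I³ (u(I, k) = I²*I = I³)
j(D) = D³
-7537688/j(E(-32, -7)) = -7537688/(3³) = -7537688/27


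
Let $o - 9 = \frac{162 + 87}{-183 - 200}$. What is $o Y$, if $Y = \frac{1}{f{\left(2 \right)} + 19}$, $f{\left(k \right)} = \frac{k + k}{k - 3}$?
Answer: $\frac{1066}{1915} \approx 0.55666$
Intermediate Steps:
$f{\left(k \right)} = \frac{2 k}{-3 + k}$
$Y = \frac{1}{15}$ ($Y = \frac{1}{2 \cdot 2 \frac{1}{-3 + 2} + 19} = \frac{1}{2 \cdot 2 \frac{1}{-1} + 19} = \frac{1}{2 \cdot 2 \left(-1\right) + 19} = \frac{1}{-4 + 19} = \frac{1}{15} \approx 0.066667$)
$o = \frac{3198}{383}$ ($o = 9 + \frac{162 + 87}{-183 - 200} = 9 + \frac{249}{-383} = 9 + 249 \left(- \frac{1}{383}\right) = 9 - \frac{249}{383} = \frac{3198}{383} \approx 8.3499$)
$o Y = \frac{3198}{383} \cdot \frac{1}{15} = \frac{1066}{1915}$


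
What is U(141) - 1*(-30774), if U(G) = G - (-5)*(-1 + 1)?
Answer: 30915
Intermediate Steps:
U(G) = G (U(G) = G - (-5)*0 = G - 1*0 = G + 0 = G)
U(141) - 1*(-30774) = 141 - 1*(-30774) = 141 + 30774 = 30915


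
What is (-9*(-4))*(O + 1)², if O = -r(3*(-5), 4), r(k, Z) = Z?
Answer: 324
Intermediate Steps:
O = -4 (O = -1*4 = -4)
(-9*(-4))*(O + 1)² = (-9*(-4))*(-4 + 1)² = 36*(-3)² = 36*9 = 324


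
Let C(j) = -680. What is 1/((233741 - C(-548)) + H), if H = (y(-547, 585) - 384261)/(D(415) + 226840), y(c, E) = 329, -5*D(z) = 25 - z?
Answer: 113459/26596980273 ≈ 4.2659e-6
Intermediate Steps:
D(z) = -5 + z/5 (D(z) = -(25 - z)/5 = -5 + z/5)
H = -191966/113459 (H = (329 - 384261)/((-5 + (1/5)*415) + 226840) = -383932/((-5 + 83) + 226840) = -383932/(78 + 226840) = -383932/226918 = -383932*1/226918 = -191966/113459 ≈ -1.6919)
1/((233741 - C(-548)) + H) = 1/((233741 - 1*(-680)) - 191966/113459) = 1/((233741 + 680) - 191966/113459) = 1/(234421 - 191966/113459) = 1/(26596980273/113459) = 113459/26596980273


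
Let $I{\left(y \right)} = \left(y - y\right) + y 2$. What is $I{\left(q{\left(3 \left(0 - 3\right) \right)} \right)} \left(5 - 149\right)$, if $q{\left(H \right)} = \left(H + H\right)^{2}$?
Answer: $-93312$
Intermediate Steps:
$q{\left(H \right)} = 4 H^{2}$ ($q{\left(H \right)} = \left(2 H\right)^{2} = 4 H^{2}$)
$I{\left(y \right)} = 2 y$ ($I{\left(y \right)} = 0 + 2 y = 2 y$)
$I{\left(q{\left(3 \left(0 - 3\right) \right)} \right)} \left(5 - 149\right) = 2 \cdot 4 \left(3 \left(0 - 3\right)\right)^{2} \left(5 - 149\right) = 2 \cdot 4 \left(3 \left(-3\right)\right)^{2} \left(-144\right) = 2 \cdot 4 \left(-9\right)^{2} \left(-144\right) = 2 \cdot 4 \cdot 81 \left(-144\right) = 2 \cdot 324 \left(-144\right) = 648 \left(-144\right) = -93312$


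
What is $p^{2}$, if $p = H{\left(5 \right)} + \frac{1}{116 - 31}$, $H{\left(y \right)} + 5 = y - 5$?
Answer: $\frac{179776}{7225} \approx 24.882$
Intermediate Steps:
$H{\left(y \right)} = -10 + y$ ($H{\left(y \right)} = -5 + \left(y - 5\right) = -5 + \left(-5 + y\right) = -10 + y$)
$p = - \frac{424}{85}$ ($p = \left(-10 + 5\right) + \frac{1}{116 - 31} = -5 + \frac{1}{85} = - \frac{424}{85} \approx -4.9882$)
$p^{2} = \left(- \frac{424}{85}\right)^{2} = \frac{179776}{7225}$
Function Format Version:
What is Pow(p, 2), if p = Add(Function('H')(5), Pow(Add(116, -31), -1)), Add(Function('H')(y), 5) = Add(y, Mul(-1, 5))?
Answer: Rational(179776, 7225) ≈ 24.882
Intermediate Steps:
Function('H')(y) = Add(-10, y) (Function('H')(y) = Add(-5, Add(y, Mul(-1, 5))) = Add(-5, Add(y, -5)) = Add(-5, Add(-5, y)) = Add(-10, y))
p = Rational(-424, 85) (p = Add(Add(-10, 5), Pow(Add(116, -31), -1)) = Add(-5, Pow(85, -1)) = Add(-5, Rational(1, 85)) = Rational(-424, 85) ≈ -4.9882)
Pow(p, 2) = Pow(Rational(-424, 85), 2) = Rational(179776, 7225)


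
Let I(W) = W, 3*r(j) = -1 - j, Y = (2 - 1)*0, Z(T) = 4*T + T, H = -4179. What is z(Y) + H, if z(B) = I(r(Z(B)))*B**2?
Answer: -4179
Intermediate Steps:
Z(T) = 5*T
Y = 0 (Y = 1*0 = 0)
r(j) = -1/3 - j/3 (r(j) = (-1 - j)/3 = -1/3 - j/3)
z(B) = B**2*(-1/3 - 5*B/3) (z(B) = (-1/3 - 5*B/3)*B**2 = B**2*(-1/3 - 5*B/3))
z(Y) + H = (1/3)*0**2*(-1 - 5*0) - 4179 = (1/3)*0*(-1 + 0) - 4179 = (1/3)*0*(-1) - 4179 = 0 - 4179 = -4179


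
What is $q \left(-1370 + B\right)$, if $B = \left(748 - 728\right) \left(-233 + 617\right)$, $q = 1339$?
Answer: $8449090$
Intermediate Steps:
$B = 7680$ ($B = 20 \cdot 384 = 7680$)
$q \left(-1370 + B\right) = 1339 \left(-1370 + 7680\right) = 1339 \cdot 6310 = 8449090$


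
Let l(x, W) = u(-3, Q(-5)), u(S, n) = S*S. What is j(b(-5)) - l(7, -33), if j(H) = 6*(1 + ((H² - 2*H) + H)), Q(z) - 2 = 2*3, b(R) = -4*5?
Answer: 2517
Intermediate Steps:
b(R) = -20
Q(z) = 8 (Q(z) = 2 + 2*3 = 2 + 6 = 8)
u(S, n) = S²
l(x, W) = 9 (l(x, W) = (-3)² = 9)
j(H) = 6 - 6*H + 6*H² (j(H) = 6*(1 + (H² - H)) = 6*(1 + H² - H) = 6 - 6*H + 6*H²)
j(b(-5)) - l(7, -33) = (6 - 6*(-20) + 6*(-20)²) - 1*9 = (6 + 120 + 6*400) - 9 = (6 + 120 + 2400) - 9 = 2526 - 9 = 2517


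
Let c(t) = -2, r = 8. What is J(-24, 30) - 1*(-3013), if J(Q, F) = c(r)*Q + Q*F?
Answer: 2341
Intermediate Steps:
J(Q, F) = -2*Q + F*Q (J(Q, F) = -2*Q + Q*F = -2*Q + F*Q)
J(-24, 30) - 1*(-3013) = -24*(-2 + 30) - 1*(-3013) = -24*28 + 3013 = -672 + 3013 = 2341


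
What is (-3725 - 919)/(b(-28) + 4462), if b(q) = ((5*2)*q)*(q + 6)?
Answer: -2322/5311 ≈ -0.43721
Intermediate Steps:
b(q) = 10*q*(6 + q) (b(q) = (10*q)*(6 + q) = 10*q*(6 + q))
(-3725 - 919)/(b(-28) + 4462) = (-3725 - 919)/(10*(-28)*(6 - 28) + 4462) = -4644/(10*(-28)*(-22) + 4462) = -4644/(6160 + 4462) = -4644/10622 = -4644*1/10622 = -2322/5311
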